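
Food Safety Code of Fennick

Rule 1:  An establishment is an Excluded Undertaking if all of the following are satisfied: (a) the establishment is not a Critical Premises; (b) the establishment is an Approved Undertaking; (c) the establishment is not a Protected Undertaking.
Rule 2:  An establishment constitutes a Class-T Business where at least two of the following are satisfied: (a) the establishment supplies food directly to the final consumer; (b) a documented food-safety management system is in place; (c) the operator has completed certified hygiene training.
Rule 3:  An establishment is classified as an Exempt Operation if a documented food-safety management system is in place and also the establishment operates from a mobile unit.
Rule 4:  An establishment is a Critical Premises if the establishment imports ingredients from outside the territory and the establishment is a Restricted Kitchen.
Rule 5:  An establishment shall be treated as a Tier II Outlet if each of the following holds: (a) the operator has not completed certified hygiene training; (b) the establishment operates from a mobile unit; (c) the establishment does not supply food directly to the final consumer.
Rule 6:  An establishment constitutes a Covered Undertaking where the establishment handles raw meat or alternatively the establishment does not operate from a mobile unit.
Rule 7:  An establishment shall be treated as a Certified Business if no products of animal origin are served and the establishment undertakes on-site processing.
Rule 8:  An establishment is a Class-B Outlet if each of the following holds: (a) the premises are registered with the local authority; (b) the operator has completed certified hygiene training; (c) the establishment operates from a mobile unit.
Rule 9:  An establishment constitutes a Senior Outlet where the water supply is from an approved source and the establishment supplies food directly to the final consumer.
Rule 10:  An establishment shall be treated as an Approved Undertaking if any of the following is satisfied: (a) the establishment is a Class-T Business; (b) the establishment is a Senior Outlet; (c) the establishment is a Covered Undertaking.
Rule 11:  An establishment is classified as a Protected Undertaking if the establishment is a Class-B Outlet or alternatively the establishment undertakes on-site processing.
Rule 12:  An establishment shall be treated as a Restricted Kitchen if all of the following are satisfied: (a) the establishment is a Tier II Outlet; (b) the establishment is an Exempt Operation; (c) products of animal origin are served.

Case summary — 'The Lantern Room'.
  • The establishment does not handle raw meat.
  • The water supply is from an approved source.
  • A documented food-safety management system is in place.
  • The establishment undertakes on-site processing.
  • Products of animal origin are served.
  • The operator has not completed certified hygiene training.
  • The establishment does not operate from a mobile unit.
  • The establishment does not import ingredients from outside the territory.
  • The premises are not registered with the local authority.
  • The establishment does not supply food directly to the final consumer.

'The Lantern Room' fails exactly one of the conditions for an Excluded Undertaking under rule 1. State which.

rule 5 — Tier II Outlet: [the operator has not completed certified hygiene training? yes] AND [the establishment operates from a mobile unit? no] AND [the establishment does not supply food directly to the final consumer? yes] → not satisfied.
rule 3 — Exempt Operation: [a documented food-safety management system is in place? yes] AND [the establishment operates from a mobile unit? no] → not satisfied.
rule 12 — Restricted Kitchen: [Tier II Outlet (rule 5)? no] AND [Exempt Operation (rule 3)? no] AND [products of animal origin are served? yes] → not satisfied.
rule 4 — Critical Premises: [the establishment imports ingredients from outside the territory? no] AND [Restricted Kitchen (rule 12)? no] → not satisfied.
rule 2 — Class-T Business: the establishment supplies food directly to the final consumer? no; a documented food-safety management system is in place? yes; the operator has completed certified hygiene training? no — 1 of 3 hold (need ≥2) → not satisfied.
rule 9 — Senior Outlet: [the water supply is from an approved source? yes] AND [the establishment supplies food directly to the final consumer? no] → not satisfied.
rule 6 — Covered Undertaking: [the establishment handles raw meat? no] OR [the establishment does not operate from a mobile unit? yes] → satisfied.
rule 10 — Approved Undertaking: [Class-T Business (rule 2)? no] OR [Senior Outlet (rule 9)? no] OR [Covered Undertaking (rule 6)? yes] → satisfied.
rule 8 — Class-B Outlet: [the premises are registered with the local authority? no] AND [the operator has completed certified hygiene training? no] AND [the establishment operates from a mobile unit? no] → not satisfied.
rule 11 — Protected Undertaking: [Class-B Outlet (rule 8)? no] OR [the establishment undertakes on-site processing? yes] → satisfied.
rule 1 — Excluded Undertaking: [not a Critical Premises (rule 4)? yes] AND [Approved Undertaking (rule 10)? yes] AND [not a Protected Undertaking (rule 11)? no] → not satisfied.

Protected Undertaking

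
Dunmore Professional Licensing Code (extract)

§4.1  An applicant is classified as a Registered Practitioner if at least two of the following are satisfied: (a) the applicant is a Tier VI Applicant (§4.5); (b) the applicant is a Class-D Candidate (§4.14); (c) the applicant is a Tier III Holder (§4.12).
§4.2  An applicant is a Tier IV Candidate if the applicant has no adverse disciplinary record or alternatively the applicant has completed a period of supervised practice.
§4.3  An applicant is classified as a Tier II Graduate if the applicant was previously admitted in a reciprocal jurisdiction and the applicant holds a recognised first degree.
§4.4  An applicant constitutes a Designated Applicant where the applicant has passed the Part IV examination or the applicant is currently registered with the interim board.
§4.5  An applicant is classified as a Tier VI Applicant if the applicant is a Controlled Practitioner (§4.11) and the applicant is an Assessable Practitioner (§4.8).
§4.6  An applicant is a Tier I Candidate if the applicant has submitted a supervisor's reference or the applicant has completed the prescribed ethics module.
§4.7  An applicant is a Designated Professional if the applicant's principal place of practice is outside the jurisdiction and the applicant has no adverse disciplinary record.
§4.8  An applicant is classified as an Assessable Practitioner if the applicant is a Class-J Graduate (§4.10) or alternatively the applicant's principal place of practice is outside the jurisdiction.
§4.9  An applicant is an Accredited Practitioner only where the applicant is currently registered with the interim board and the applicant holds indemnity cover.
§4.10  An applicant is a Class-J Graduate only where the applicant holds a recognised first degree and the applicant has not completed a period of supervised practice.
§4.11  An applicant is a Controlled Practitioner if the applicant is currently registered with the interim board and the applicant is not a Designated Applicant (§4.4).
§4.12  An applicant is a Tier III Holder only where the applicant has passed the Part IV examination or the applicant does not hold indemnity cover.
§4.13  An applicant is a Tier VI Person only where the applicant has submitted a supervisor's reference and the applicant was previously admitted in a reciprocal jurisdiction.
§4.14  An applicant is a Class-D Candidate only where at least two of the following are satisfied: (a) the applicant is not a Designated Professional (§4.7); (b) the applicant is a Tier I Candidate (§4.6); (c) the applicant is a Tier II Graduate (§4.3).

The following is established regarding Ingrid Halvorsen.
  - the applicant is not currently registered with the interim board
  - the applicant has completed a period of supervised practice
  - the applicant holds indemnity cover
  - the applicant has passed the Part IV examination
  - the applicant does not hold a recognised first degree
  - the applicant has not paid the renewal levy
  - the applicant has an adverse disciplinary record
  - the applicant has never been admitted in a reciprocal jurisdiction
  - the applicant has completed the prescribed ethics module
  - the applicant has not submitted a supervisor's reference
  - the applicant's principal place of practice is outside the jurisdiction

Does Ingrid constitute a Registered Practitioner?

Yes

Under §4.4: the applicant has passed the Part IV examination? yes; or the applicant is currently registered with the interim board? no. So the applicant is a Designated Applicant.
Under §4.11: the applicant is currently registered with the interim board? no; and not a Designated Applicant (§4.4)? no. So the applicant is not a Controlled Practitioner.
Under §4.10: the applicant holds a recognised first degree? no; and the applicant has not completed a period of supervised practice? no. So the applicant is not a Class-J Graduate.
Under §4.8: Class-J Graduate (§4.10)? no; or the applicant's principal place of practice is outside the jurisdiction? yes. So the applicant is an Assessable Practitioner.
Under §4.5: Controlled Practitioner (§4.11)? no; and Assessable Practitioner (§4.8)? yes. So the applicant is not a Tier VI Applicant.
Under §4.7: the applicant's principal place of practice is outside the jurisdiction? yes; and the applicant has no adverse disciplinary record? no. So the applicant is not a Designated Professional.
Under §4.6: the applicant has submitted a supervisor's reference? no; or the applicant has completed the prescribed ethics module? yes. So the applicant is a Tier I Candidate.
Under §4.3: the applicant was previously admitted in a reciprocal jurisdiction? no; and the applicant holds a recognised first degree? no. So the applicant is not a Tier II Graduate.
Under §4.14: not a Designated Professional (§4.7)? yes; Tier I Candidate (§4.6)? yes; Tier II Graduate (§4.3)? no — 2 of 3 hold (need ≥2) → satisfied.
Under §4.12: the applicant has passed the Part IV examination? yes; or the applicant does not hold indemnity cover? no. So the applicant is a Tier III Holder.
Under §4.1: Tier VI Applicant (§4.5)? no; Class-D Candidate (§4.14)? yes; Tier III Holder (§4.12)? yes — 2 of 3 hold (need ≥2) → satisfied.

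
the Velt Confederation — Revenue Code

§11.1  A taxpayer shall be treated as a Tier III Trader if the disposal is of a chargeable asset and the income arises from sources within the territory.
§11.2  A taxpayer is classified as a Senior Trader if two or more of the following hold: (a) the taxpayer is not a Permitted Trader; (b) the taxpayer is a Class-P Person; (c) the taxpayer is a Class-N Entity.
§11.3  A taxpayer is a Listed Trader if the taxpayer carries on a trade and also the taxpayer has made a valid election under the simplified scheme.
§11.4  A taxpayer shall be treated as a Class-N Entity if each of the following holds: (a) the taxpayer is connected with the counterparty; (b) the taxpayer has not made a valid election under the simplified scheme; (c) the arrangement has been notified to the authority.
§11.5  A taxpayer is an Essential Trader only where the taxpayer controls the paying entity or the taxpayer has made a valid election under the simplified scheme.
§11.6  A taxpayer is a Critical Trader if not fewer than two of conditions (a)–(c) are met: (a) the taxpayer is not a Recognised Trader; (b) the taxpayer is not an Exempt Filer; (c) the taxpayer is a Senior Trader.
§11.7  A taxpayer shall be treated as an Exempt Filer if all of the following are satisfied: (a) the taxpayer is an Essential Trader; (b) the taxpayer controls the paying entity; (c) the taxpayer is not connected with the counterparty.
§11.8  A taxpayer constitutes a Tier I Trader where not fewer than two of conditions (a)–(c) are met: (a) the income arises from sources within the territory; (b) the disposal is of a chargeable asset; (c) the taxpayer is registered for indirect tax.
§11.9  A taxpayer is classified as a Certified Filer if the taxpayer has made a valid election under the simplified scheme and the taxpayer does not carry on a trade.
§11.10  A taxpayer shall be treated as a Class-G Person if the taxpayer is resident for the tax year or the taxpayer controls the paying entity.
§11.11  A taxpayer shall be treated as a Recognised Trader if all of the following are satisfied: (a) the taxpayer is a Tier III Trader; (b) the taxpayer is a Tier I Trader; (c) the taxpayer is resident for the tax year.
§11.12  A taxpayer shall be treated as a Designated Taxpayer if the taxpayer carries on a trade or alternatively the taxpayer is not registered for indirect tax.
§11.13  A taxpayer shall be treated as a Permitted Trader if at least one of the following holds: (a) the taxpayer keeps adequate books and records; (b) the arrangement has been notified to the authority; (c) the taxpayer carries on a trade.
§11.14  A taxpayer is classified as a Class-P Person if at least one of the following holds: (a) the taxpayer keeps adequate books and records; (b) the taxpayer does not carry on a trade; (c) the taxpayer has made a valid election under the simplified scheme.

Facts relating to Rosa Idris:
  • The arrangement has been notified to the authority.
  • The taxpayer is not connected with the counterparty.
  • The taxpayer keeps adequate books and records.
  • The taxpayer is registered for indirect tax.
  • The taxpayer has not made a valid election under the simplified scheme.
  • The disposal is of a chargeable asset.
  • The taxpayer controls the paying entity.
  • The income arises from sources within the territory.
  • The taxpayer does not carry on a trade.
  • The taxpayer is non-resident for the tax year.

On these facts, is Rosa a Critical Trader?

No

Under §11.1: the disposal is of a chargeable asset? yes; and the income arises from sources within the territory? yes. So the taxpayer is a Tier III Trader.
Under §11.8: the income arises from sources within the territory? yes; the disposal is of a chargeable asset? yes; the taxpayer is registered for indirect tax? yes — 3 of 3 hold (need ≥2) → satisfied.
Under §11.11: Tier III Trader (§11.1)? yes; and Tier I Trader (§11.8)? yes; and the taxpayer is resident for the tax year? no. So the taxpayer is not a Recognised Trader.
Under §11.5: the taxpayer controls the paying entity? yes; or the taxpayer has made a valid election under the simplified scheme? no. So the taxpayer is an Essential Trader.
Under §11.7: Essential Trader (§11.5)? yes; and the taxpayer controls the paying entity? yes; and the taxpayer is not connected with the counterparty? yes. So the taxpayer is an Exempt Filer.
Under §11.13: the taxpayer keeps adequate books and records? yes; or the arrangement has been notified to the authority? yes; or the taxpayer carries on a trade? no. So the taxpayer is a Permitted Trader.
Under §11.14: the taxpayer keeps adequate books and records? yes; or the taxpayer does not carry on a trade? yes; or the taxpayer has made a valid election under the simplified scheme? no. So the taxpayer is a Class-P Person.
Under §11.4: the taxpayer is connected with the counterparty? no; and the taxpayer has not made a valid election under the simplified scheme? yes; and the arrangement has been notified to the authority? yes. So the taxpayer is not a Class-N Entity.
Under §11.2: not a Permitted Trader (§11.13)? no; Class-P Person (§11.14)? yes; Class-N Entity (§11.4)? no — 1 of 3 hold (need ≥2) → not satisfied.
Under §11.6: not a Recognised Trader (§11.11)? yes; not an Exempt Filer (§11.7)? no; Senior Trader (§11.2)? no — 1 of 3 hold (need ≥2) → not satisfied.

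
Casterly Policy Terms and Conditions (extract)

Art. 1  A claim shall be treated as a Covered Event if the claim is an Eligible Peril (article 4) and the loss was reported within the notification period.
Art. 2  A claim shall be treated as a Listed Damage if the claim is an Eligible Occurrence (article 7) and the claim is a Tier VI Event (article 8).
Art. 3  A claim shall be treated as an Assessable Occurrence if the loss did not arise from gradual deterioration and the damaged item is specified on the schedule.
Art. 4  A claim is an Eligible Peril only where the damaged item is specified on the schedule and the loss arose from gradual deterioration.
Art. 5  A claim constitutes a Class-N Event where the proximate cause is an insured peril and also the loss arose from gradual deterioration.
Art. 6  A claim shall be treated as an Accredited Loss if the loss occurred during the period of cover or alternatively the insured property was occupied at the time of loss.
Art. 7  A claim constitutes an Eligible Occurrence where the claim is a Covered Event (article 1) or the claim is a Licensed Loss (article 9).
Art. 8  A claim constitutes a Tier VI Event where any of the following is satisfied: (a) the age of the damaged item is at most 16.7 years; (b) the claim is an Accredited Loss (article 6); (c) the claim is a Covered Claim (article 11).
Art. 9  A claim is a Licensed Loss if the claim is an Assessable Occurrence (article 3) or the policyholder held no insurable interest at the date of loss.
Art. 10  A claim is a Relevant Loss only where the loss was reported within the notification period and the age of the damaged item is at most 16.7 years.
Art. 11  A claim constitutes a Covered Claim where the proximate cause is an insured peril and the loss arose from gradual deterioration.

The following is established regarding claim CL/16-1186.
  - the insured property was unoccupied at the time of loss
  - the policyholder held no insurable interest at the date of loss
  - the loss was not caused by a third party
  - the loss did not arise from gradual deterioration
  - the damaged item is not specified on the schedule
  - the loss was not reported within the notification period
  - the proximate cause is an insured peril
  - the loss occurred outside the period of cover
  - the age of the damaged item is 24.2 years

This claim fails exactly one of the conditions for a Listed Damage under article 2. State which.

Tier VI Event

Under article 4: the damaged item is specified on the schedule? no; and the loss arose from gradual deterioration? no. So the claim is not an Eligible Peril.
Under article 1: Eligible Peril (article 4)? no; and the loss was reported within the notification period? no. So the claim is not a Covered Event.
Under article 3: the loss did not arise from gradual deterioration? yes; and the damaged item is specified on the schedule? no. So the claim is not an Assessable Occurrence.
Under article 9: Assessable Occurrence (article 3)? no; or the policyholder held no insurable interest at the date of loss? yes. So the claim is a Licensed Loss.
Under article 7: Covered Event (article 1)? no; or Licensed Loss (article 9)? yes. So the claim is an Eligible Occurrence.
Under article 6: the loss occurred during the period of cover? no; or the insured property was occupied at the time of loss? no. So the claim is not an Accredited Loss.
Under article 11: the proximate cause is an insured peril? yes; and the loss arose from gradual deterioration? no. So the claim is not a Covered Claim.
Under article 8: age of the damaged item: 24.2 years ≤ 16.7 years? no; or Accredited Loss (article 6)? no; or Covered Claim (article 11)? no. So the claim is not a Tier VI Event.
Under article 2: Eligible Occurrence (article 7)? yes; and Tier VI Event (article 8)? no. So the claim is not a Listed Damage.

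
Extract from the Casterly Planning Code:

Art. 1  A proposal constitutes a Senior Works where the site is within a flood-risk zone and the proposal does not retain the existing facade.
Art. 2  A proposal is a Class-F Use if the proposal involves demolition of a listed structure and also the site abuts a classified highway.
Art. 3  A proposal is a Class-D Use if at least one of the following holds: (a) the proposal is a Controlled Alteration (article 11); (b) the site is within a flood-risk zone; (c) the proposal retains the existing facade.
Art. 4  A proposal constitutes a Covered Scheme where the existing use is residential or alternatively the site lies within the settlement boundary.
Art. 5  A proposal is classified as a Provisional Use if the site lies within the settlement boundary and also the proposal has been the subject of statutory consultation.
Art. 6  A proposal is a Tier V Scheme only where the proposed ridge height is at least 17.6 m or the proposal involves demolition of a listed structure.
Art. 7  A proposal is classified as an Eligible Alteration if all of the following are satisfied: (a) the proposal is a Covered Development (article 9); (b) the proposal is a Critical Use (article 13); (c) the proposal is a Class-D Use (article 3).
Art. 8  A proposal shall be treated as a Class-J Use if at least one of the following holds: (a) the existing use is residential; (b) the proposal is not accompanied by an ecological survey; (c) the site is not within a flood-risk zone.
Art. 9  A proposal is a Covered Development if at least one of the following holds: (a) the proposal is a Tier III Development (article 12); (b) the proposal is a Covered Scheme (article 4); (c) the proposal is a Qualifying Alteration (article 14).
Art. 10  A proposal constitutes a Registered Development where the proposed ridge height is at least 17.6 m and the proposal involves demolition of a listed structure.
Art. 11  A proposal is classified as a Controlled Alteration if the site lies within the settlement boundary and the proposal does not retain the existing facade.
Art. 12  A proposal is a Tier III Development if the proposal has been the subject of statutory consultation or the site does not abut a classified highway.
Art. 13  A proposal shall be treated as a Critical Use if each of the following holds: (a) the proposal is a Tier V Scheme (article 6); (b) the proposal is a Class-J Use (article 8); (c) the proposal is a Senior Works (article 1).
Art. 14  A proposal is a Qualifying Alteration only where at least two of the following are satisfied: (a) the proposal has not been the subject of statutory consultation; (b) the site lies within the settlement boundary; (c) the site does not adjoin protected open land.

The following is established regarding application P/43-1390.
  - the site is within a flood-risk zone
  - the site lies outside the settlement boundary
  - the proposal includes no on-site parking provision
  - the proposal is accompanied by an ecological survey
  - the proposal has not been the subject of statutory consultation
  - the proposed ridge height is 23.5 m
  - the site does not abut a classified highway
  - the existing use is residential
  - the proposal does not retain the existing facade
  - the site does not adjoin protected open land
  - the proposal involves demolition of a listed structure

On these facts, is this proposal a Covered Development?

Yes

Under article 12: the proposal has been the subject of statutory consultation? no; or the site does not abut a classified highway? yes. So the proposal is a Tier III Development.
Under article 4: the existing use is residential? yes; or the site lies within the settlement boundary? no. So the proposal is a Covered Scheme.
Under article 14: the proposal has not been the subject of statutory consultation? yes; the site lies within the settlement boundary? no; the site does not adjoin protected open land? yes — 2 of 3 hold (need ≥2) → satisfied.
Under article 9: Tier III Development (article 12)? yes; or Covered Scheme (article 4)? yes; or Qualifying Alteration (article 14)? yes. So the proposal is a Covered Development.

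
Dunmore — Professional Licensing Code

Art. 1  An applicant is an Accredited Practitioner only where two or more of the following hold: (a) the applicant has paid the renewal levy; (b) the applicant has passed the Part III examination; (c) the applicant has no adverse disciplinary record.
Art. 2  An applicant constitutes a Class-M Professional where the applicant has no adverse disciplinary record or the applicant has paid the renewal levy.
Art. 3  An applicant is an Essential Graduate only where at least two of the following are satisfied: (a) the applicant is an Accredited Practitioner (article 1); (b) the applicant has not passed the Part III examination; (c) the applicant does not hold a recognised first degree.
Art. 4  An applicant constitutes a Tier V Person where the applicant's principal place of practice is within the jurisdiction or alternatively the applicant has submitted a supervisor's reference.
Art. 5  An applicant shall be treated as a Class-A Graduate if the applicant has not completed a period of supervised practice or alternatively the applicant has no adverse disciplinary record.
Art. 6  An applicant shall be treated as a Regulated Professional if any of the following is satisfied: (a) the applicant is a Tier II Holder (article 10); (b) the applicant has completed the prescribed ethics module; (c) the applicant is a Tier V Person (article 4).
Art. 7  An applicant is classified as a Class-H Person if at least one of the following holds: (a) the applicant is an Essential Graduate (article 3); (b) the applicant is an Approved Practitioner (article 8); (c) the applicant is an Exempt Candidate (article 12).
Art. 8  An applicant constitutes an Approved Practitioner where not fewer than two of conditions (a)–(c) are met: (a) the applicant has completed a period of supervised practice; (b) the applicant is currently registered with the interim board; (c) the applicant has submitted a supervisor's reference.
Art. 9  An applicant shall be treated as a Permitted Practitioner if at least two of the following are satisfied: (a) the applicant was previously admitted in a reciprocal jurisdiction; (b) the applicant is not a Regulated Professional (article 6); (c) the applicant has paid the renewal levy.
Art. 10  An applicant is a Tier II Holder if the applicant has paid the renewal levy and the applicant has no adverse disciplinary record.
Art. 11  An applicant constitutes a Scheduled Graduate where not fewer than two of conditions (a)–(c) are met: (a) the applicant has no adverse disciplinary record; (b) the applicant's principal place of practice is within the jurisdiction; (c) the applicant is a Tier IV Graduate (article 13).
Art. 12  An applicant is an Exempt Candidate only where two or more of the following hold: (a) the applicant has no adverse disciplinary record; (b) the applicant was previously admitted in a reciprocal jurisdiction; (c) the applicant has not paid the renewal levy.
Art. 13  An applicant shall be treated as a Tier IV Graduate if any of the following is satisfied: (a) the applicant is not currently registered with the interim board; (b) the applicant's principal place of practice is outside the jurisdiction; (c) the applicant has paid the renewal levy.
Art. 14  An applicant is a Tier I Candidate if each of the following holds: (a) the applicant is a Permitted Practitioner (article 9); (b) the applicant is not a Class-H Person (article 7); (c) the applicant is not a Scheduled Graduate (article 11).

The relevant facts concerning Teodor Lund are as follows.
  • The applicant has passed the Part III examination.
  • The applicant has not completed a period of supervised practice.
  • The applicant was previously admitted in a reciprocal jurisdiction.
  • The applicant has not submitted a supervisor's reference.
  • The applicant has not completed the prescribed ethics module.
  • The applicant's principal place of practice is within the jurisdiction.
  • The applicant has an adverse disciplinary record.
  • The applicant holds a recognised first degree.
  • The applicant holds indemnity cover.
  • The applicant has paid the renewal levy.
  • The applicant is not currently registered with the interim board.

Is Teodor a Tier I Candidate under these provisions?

No

article 10 — Tier II Holder: [the applicant has paid the renewal levy? yes] AND [the applicant has no adverse disciplinary record? no] → not satisfied.
article 4 — Tier V Person: [the applicant's principal place of practice is within the jurisdiction? yes] OR [the applicant has submitted a supervisor's reference? no] → satisfied.
article 6 — Regulated Professional: [Tier II Holder (article 10)? no] OR [the applicant has completed the prescribed ethics module? no] OR [Tier V Person (article 4)? yes] → satisfied.
article 9 — Permitted Practitioner: the applicant was previously admitted in a reciprocal jurisdiction? yes; not a Regulated Professional (article 6)? no; the applicant has paid the renewal levy? yes — 2 of 3 hold (need ≥2) → satisfied.
article 1 — Accredited Practitioner: the applicant has paid the renewal levy? yes; the applicant has passed the Part III examination? yes; the applicant has no adverse disciplinary record? no — 2 of 3 hold (need ≥2) → satisfied.
article 3 — Essential Graduate: Accredited Practitioner (article 1)? yes; the applicant has not passed the Part III examination? no; the applicant does not hold a recognised first degree? no — 1 of 3 hold (need ≥2) → not satisfied.
article 8 — Approved Practitioner: the applicant has completed a period of supervised practice? no; the applicant is currently registered with the interim board? no; the applicant has submitted a supervisor's reference? no — 0 of 3 hold (need ≥2) → not satisfied.
article 12 — Exempt Candidate: the applicant has no adverse disciplinary record? no; the applicant was previously admitted in a reciprocal jurisdiction? yes; the applicant has not paid the renewal levy? no — 1 of 3 hold (need ≥2) → not satisfied.
article 7 — Class-H Person: [Essential Graduate (article 3)? no] OR [Approved Practitioner (article 8)? no] OR [Exempt Candidate (article 12)? no] → not satisfied.
article 13 — Tier IV Graduate: [the applicant is not currently registered with the interim board? yes] OR [the applicant's principal place of practice is outside the jurisdiction? no] OR [the applicant has paid the renewal levy? yes] → satisfied.
article 11 — Scheduled Graduate: the applicant has no adverse disciplinary record? no; the applicant's principal place of practice is within the jurisdiction? yes; Tier IV Graduate (article 13)? yes — 2 of 3 hold (need ≥2) → satisfied.
article 14 — Tier I Candidate: [Permitted Practitioner (article 9)? yes] AND [not a Class-H Person (article 7)? yes] AND [not a Scheduled Graduate (article 11)? no] → not satisfied.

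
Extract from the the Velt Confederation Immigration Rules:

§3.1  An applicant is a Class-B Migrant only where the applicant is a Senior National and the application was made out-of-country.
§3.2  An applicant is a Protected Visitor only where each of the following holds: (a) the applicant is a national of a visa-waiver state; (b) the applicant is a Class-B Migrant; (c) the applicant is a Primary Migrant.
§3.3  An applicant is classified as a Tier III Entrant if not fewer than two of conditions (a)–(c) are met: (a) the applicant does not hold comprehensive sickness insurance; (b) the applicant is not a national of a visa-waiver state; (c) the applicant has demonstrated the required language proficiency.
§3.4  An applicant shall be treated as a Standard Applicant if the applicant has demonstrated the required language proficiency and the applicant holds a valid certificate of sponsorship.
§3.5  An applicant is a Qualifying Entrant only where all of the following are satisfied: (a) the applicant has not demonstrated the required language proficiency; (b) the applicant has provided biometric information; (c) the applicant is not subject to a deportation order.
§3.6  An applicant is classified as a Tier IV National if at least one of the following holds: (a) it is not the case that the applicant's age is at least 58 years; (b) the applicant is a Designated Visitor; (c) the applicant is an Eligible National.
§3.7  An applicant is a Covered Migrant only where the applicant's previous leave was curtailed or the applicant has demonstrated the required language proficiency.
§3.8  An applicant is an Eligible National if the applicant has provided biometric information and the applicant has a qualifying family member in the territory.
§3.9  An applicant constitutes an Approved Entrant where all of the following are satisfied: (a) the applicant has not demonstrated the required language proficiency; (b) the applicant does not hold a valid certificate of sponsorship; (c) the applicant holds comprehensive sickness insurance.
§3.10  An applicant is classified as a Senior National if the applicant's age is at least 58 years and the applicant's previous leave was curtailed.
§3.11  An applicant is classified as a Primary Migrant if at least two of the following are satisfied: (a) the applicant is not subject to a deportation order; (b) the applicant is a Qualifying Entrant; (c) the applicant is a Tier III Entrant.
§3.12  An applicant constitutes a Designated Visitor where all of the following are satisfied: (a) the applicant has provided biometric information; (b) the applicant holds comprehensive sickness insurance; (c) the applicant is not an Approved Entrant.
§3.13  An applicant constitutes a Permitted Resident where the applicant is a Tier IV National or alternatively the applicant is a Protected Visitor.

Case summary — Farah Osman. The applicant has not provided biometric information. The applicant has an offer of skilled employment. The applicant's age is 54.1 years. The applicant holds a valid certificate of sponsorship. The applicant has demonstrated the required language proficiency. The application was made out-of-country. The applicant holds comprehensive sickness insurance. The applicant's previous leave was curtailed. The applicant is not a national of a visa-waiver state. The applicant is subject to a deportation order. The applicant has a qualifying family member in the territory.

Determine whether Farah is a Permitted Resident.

Yes

Under §3.9: the applicant has not demonstrated the required language proficiency? no; and the applicant does not hold a valid certificate of sponsorship? no; and the applicant holds comprehensive sickness insurance? yes. So the applicant is not an Approved Entrant.
Under §3.12: the applicant has provided biometric information? no; and the applicant holds comprehensive sickness insurance? yes; and not an Approved Entrant (§3.9)? yes. So the applicant is not a Designated Visitor.
Under §3.8: the applicant has provided biometric information? no; and the applicant has a qualifying family member in the territory? yes. So the applicant is not an Eligible National.
Under §3.6: applicant's age: 54.1 years ≥ 58 years? no, so negated condition yes; or Designated Visitor (§3.12)? no; or Eligible National (§3.8)? no. So the applicant is a Tier IV National.
Under §3.10: applicant's age: 54.1 years ≥ 58 years? no; and the applicant's previous leave was curtailed? yes. So the applicant is not a Senior National.
Under §3.1: Senior National (§3.10)? no; and the application was made out-of-country? yes. So the applicant is not a Class-B Migrant.
Under §3.5: the applicant has not demonstrated the required language proficiency? no; and the applicant has provided biometric information? no; and the applicant is not subject to a deportation order? no. So the applicant is not a Qualifying Entrant.
Under §3.3: the applicant does not hold comprehensive sickness insurance? no; the applicant is not a national of a visa-waiver state? yes; the applicant has demonstrated the required language proficiency? yes — 2 of 3 hold (need ≥2) → satisfied.
Under §3.11: the applicant is not subject to a deportation order? no; Qualifying Entrant (§3.5)? no; Tier III Entrant (§3.3)? yes — 1 of 3 hold (need ≥2) → not satisfied.
Under §3.2: the applicant is a national of a visa-waiver state? no; and Class-B Migrant (§3.1)? no; and Primary Migrant (§3.11)? no. So the applicant is not a Protected Visitor.
Under §3.13: Tier IV National (§3.6)? yes; or Protected Visitor (§3.2)? no. So the applicant is a Permitted Resident.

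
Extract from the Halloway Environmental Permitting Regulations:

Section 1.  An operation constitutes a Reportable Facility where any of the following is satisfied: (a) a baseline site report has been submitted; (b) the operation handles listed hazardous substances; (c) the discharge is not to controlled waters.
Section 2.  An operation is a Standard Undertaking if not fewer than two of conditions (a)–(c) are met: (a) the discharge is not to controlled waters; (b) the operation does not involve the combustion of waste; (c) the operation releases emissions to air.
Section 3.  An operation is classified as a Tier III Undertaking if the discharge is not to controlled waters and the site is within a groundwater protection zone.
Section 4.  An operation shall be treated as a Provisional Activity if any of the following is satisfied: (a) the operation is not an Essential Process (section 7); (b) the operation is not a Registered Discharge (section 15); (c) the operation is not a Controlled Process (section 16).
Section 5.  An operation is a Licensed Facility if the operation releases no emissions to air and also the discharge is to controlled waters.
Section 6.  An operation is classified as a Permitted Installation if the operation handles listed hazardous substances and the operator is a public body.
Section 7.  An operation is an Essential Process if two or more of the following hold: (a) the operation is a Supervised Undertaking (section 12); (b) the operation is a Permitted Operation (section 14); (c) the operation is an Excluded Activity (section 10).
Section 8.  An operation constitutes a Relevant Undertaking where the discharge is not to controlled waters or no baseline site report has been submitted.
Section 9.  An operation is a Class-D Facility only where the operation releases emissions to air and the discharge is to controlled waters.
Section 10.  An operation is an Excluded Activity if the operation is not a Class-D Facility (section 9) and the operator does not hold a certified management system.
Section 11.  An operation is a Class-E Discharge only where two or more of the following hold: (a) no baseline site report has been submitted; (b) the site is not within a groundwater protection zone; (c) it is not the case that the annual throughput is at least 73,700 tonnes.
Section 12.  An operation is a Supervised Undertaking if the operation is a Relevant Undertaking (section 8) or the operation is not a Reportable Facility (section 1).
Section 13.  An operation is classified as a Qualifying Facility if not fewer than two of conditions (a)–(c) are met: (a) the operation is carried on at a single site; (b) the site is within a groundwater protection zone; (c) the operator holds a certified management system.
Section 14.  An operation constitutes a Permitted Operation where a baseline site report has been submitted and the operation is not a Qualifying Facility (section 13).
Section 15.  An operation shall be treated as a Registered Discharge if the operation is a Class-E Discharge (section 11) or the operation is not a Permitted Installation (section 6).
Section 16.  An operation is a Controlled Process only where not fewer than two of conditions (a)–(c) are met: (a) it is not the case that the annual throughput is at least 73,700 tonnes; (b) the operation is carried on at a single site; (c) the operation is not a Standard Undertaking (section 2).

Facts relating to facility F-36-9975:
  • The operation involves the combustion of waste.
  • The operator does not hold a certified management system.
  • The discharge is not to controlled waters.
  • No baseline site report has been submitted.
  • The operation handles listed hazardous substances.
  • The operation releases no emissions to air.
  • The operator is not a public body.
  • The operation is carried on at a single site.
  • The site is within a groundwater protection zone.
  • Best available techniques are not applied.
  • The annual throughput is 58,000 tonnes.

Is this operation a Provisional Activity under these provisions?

No

section 8 — Relevant Undertaking: [the discharge is not to controlled waters? yes] OR [no baseline site report has been submitted? yes] → satisfied.
section 1 — Reportable Facility: [a baseline site report has been submitted? no] OR [the operation handles listed hazardous substances? yes] OR [the discharge is not to controlled waters? yes] → satisfied.
section 12 — Supervised Undertaking: [Relevant Undertaking (section 8)? yes] OR [not a Reportable Facility (section 1)? no] → satisfied.
section 13 — Qualifying Facility: the operation is carried on at a single site? yes; the site is within a groundwater protection zone? yes; the operator holds a certified management system? no — 2 of 3 hold (need ≥2) → satisfied.
section 14 — Permitted Operation: [a baseline site report has been submitted? no] AND [not a Qualifying Facility (section 13)? no] → not satisfied.
section 9 — Class-D Facility: [the operation releases emissions to air? no] AND [the discharge is to controlled waters? no] → not satisfied.
section 10 — Excluded Activity: [not a Class-D Facility (section 9)? yes] AND [the operator does not hold a certified management system? yes] → satisfied.
section 7 — Essential Process: Supervised Undertaking (section 12)? yes; Permitted Operation (section 14)? no; Excluded Activity (section 10)? yes — 2 of 3 hold (need ≥2) → satisfied.
section 11 — Class-E Discharge: no baseline site report has been submitted? yes; the site is not within a groundwater protection zone? no; annual throughput: 58,000 tonnes ≥ 73,700 tonnes? no, so negated condition yes — 2 of 3 hold (need ≥2) → satisfied.
section 6 — Permitted Installation: [the operation handles listed hazardous substances? yes] AND [the operator is a public body? no] → not satisfied.
section 15 — Registered Discharge: [Class-E Discharge (section 11)? yes] OR [not a Permitted Installation (section 6)? yes] → satisfied.
section 2 — Standard Undertaking: the discharge is not to controlled waters? yes; the operation does not involve the combustion of waste? no; the operation releases emissions to air? no — 1 of 3 hold (need ≥2) → not satisfied.
section 16 — Controlled Process: annual throughput: 58,000 tonnes ≥ 73,700 tonnes? no, so negated condition yes; the operation is carried on at a single site? yes; not a Standard Undertaking (section 2)? yes — 3 of 3 hold (need ≥2) → satisfied.
section 4 — Provisional Activity: [not an Essential Process (section 7)? no] OR [not a Registered Discharge (section 15)? no] OR [not a Controlled Process (section 16)? no] → not satisfied.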